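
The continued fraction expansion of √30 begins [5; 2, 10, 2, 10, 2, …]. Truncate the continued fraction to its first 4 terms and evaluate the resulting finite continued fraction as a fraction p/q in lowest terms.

Start with 2.
10 + 1/(2/1) = 10 + 1/2 = 21/2
2 + 1/(21/2) = 2 + 2/21 = 44/21
5 + 1/(44/21) = 5 + 21/44 = 241/44

241/44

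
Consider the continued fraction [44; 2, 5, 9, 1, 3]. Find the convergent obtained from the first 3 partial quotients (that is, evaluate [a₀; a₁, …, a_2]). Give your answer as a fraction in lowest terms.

489/11

Start with 5.
2 + 1/(5/1) = 2 + 1/5 = 11/5
44 + 1/(11/5) = 44 + 5/11 = 489/11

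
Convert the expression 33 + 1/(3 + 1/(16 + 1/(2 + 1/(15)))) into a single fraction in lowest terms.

Work from the innermost term outward:
Start with 15.
2 + 1/(15/1) = 2 + 1/15 = 31/15
16 + 1/(31/15) = 16 + 15/31 = 511/31
3 + 1/(511/31) = 3 + 31/511 = 1564/511
33 + 1/(1564/511) = 33 + 511/1564 = 52123/1564

52123/1564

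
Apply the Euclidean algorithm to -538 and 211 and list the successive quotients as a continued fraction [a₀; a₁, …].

Run the Euclidean algorithm, recording each quotient:
⌊-538/211⌋ = -3, remainder 95
⌊211/95⌋ = 2, remainder 21
⌊95/21⌋ = 4, remainder 11
⌊21/11⌋ = 1, remainder 10
⌊11/10⌋ = 1, remainder 1
⌊10/1⌋ = 10, remainder 0

[-3; 2, 4, 1, 1, 10]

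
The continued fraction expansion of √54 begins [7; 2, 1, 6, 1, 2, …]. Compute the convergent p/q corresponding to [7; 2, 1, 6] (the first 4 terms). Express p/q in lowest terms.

a_0 = 7: 7/1
a_1 = 2: 15/2
a_2 = 1: 22/3
a_3 = 6: 147/20

147/20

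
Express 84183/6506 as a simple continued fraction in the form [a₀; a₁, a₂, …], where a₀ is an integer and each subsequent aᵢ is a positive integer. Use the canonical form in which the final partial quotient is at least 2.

Apply division with remainder until the remainder is 0:
⌊84183/6506⌋ = 12, remainder 6111
⌊6506/6111⌋ = 1, remainder 395
⌊6111/395⌋ = 15, remainder 186
⌊395/186⌋ = 2, remainder 23
⌊186/23⌋ = 8, remainder 2
⌊23/2⌋ = 11, remainder 1
⌊2/1⌋ = 2, remainder 0

[12; 1, 15, 2, 8, 11, 2]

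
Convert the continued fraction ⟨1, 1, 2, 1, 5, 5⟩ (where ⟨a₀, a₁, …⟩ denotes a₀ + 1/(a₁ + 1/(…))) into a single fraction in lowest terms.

Start with 5.
5 + 1/(5/1) = 5 + 1/5 = 26/5
1 + 1/(26/5) = 1 + 5/26 = 31/26
2 + 1/(31/26) = 2 + 26/31 = 88/31
1 + 1/(88/31) = 1 + 31/88 = 119/88
1 + 1/(119/88) = 1 + 88/119 = 207/119

207/119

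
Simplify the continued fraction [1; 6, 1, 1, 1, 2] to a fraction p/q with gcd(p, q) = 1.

Start with 2.
1 + 1/(2/1) = 1 + 1/2 = 3/2
1 + 1/(3/2) = 1 + 2/3 = 5/3
1 + 1/(5/3) = 1 + 3/5 = 8/5
6 + 1/(8/5) = 6 + 5/8 = 53/8
1 + 1/(53/8) = 1 + 8/53 = 61/53

61/53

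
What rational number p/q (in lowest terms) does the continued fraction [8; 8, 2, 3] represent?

479/59

Start with 3.
2 + 1/(3/1) = 2 + 1/3 = 7/3
8 + 1/(7/3) = 8 + 3/7 = 59/7
8 + 1/(59/7) = 8 + 7/59 = 479/59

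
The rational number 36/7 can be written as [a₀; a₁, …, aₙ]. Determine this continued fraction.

[5; 7]

⌊36/7⌋ = 5, remainder 1
⌊7/1⌋ = 7, remainder 0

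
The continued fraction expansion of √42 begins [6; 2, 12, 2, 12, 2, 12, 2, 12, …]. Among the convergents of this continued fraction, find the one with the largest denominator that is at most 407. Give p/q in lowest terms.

337/52

a_0 = 6: 6/1  (≤ bound)
a_1 = 2: 13/2  (≤ bound)
a_2 = 12: 162/25  (≤ bound)
a_3 = 2: 337/52  (≤ bound)
a_4 = 12: 4206/649  (> 407, stop)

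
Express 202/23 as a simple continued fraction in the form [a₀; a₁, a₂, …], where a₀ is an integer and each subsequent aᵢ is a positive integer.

202 = 8·23 + 18, so a_0 = 8
23 = 1·18 + 5, so a_1 = 1
18 = 3·5 + 3, so a_2 = 3
5 = 1·3 + 2, so a_3 = 1
3 = 1·2 + 1, so a_4 = 1
2 = 2·1 + 0, so a_5 = 2

[8; 1, 3, 1, 1, 2]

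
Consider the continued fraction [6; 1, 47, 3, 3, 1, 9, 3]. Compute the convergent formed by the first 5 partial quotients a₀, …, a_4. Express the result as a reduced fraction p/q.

a_0 = 6: 6/1
a_1 = 1: 7/1
a_2 = 47: 335/48
a_3 = 3: 1012/145
a_4 = 3: 3371/483

3371/483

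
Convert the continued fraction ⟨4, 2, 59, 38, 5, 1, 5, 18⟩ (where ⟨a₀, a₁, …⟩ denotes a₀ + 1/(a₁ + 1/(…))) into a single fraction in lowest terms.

12993919/2890235

Start with 18.
5 + 1/(18/1) = 5 + 1/18 = 91/18
1 + 1/(91/18) = 1 + 18/91 = 109/91
5 + 1/(109/91) = 5 + 91/109 = 636/109
38 + 1/(636/109) = 38 + 109/636 = 24277/636
59 + 1/(24277/636) = 59 + 636/24277 = 1432979/24277
2 + 1/(1432979/24277) = 2 + 24277/1432979 = 2890235/1432979
4 + 1/(2890235/1432979) = 4 + 1432979/2890235 = 12993919/2890235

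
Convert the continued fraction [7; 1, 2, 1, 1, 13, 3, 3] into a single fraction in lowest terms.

Start with 3.
3 + 1/(3/1) = 3 + 1/3 = 10/3
13 + 1/(10/3) = 13 + 3/10 = 133/10
1 + 1/(133/10) = 1 + 10/133 = 143/133
1 + 1/(143/133) = 1 + 133/143 = 276/143
2 + 1/(276/143) = 2 + 143/276 = 695/276
1 + 1/(695/276) = 1 + 276/695 = 971/695
7 + 1/(971/695) = 7 + 695/971 = 7492/971

7492/971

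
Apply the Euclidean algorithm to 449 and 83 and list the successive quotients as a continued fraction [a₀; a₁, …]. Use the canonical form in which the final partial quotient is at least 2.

[5; 2, 2, 3, 1, 3]

Repeatedly divide and take the remainder:
⌊449/83⌋ = 5, remainder 34
⌊83/34⌋ = 2, remainder 15
⌊34/15⌋ = 2, remainder 4
⌊15/4⌋ = 3, remainder 3
⌊4/3⌋ = 1, remainder 1
⌊3/1⌋ = 3, remainder 0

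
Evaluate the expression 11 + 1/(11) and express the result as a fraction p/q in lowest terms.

Collapse the nested fraction from the inside out:
Start with 11.
11 + 1/(11/1) = 11 + 1/11 = 122/11

122/11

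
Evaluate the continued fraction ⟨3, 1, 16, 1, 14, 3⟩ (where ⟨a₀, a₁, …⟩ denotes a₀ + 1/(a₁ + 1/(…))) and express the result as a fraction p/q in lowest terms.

Starting at the tail and folding back:
Start with 3.
14 + 1/(3/1) = 14 + 1/3 = 43/3
1 + 1/(43/3) = 1 + 3/43 = 46/43
16 + 1/(46/43) = 16 + 43/46 = 779/46
1 + 1/(779/46) = 1 + 46/779 = 825/779
3 + 1/(825/779) = 3 + 779/825 = 3254/825

3254/825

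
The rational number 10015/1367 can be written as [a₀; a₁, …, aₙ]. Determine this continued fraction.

[7; 3, 15, 2, 1, 1, 1, 3]

Apply division with remainder until the remainder is 0:
10015 ÷ 1367 → quotient 7, remainder 446
1367 ÷ 446 → quotient 3, remainder 29
446 ÷ 29 → quotient 15, remainder 11
29 ÷ 11 → quotient 2, remainder 7
11 ÷ 7 → quotient 1, remainder 4
7 ÷ 4 → quotient 1, remainder 3
4 ÷ 3 → quotient 1, remainder 1
3 ÷ 1 → quotient 3, remainder 0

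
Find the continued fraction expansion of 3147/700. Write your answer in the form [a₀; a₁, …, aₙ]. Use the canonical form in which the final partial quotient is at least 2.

3147 ÷ 700 → quotient 4, remainder 347
700 ÷ 347 → quotient 2, remainder 6
347 ÷ 6 → quotient 57, remainder 5
6 ÷ 5 → quotient 1, remainder 1
5 ÷ 1 → quotient 5, remainder 0

[4; 2, 57, 1, 5]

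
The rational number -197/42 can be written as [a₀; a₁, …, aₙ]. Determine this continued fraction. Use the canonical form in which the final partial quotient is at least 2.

[-5; 3, 4, 3]

-197 ÷ 42 → quotient -5, remainder 13
42 ÷ 13 → quotient 3, remainder 3
13 ÷ 3 → quotient 4, remainder 1
3 ÷ 1 → quotient 3, remainder 0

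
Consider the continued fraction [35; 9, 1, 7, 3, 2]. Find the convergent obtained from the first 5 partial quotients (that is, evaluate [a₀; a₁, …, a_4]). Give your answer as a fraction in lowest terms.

8670/247

Compute successive convergents:
a_0 = 35: 35/1
a_1 = 9: 316/9
a_2 = 1: 351/10
a_3 = 7: 2773/79
a_4 = 3: 8670/247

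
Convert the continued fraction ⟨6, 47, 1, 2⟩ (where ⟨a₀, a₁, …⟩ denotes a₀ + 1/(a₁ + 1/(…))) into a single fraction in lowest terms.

Start with 2.
1 + 1/(2/1) = 1 + 1/2 = 3/2
47 + 1/(3/2) = 47 + 2/3 = 143/3
6 + 1/(143/3) = 6 + 3/143 = 861/143

861/143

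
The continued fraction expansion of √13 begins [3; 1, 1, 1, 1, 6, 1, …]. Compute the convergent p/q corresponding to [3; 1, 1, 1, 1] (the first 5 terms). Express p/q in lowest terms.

18/5

Start with 1.
1 + 1/(1/1) = 1 + 1/1 = 2/1
1 + 1/(2/1) = 1 + 1/2 = 3/2
1 + 1/(3/2) = 1 + 2/3 = 5/3
3 + 1/(5/3) = 3 + 3/5 = 18/5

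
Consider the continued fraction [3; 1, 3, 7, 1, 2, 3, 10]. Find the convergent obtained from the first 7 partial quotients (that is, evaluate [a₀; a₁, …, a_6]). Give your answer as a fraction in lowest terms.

Build up convergents one term at a time:
a_0 = 3: 3/1
a_1 = 1: 4/1
a_2 = 3: 15/4
a_3 = 7: 109/29
a_4 = 1: 124/33
a_5 = 2: 357/95
a_6 = 3: 1195/318

1195/318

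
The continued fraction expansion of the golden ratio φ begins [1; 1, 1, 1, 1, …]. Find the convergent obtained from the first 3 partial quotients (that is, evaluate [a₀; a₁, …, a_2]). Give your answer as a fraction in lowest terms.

3/2

Build up convergents one term at a time:
a_0 = 1: 1/1
a_1 = 1: 2/1
a_2 = 1: 3/2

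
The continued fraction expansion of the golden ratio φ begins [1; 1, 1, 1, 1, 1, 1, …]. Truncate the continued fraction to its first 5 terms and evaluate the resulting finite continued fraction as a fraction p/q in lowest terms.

8/5

Starting at the tail and folding back:
Start with 1.
1 + 1/(1/1) = 1 + 1/1 = 2/1
1 + 1/(2/1) = 1 + 1/2 = 3/2
1 + 1/(3/2) = 1 + 2/3 = 5/3
1 + 1/(5/3) = 1 + 3/5 = 8/5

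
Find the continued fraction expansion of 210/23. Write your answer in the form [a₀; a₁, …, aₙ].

⌊210/23⌋ = 9, remainder 3
⌊23/3⌋ = 7, remainder 2
⌊3/2⌋ = 1, remainder 1
⌊2/1⌋ = 2, remainder 0

[9; 7, 1, 2]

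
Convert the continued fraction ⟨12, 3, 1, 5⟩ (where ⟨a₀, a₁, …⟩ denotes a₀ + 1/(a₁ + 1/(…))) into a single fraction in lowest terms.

a_0 = 12: 12/1
a_1 = 3: 37/3
a_2 = 1: 49/4
a_3 = 5: 282/23

282/23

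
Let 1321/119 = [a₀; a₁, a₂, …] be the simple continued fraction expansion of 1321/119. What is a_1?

⌊1321/119⌋ = 11, remainder 12
⌊119/12⌋ = 9, remainder 11

9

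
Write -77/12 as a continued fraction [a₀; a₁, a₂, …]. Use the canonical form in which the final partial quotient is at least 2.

[-7; 1, 1, 2, 2]

Repeatedly divide and take the remainder:
⌊-77/12⌋ = -7, remainder 7
⌊12/7⌋ = 1, remainder 5
⌊7/5⌋ = 1, remainder 2
⌊5/2⌋ = 2, remainder 1
⌊2/1⌋ = 2, remainder 0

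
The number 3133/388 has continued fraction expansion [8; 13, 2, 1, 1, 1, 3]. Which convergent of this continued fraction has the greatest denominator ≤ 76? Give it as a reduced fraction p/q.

a_0 = 8: 8/1  (≤ bound)
a_1 = 13: 105/13  (≤ bound)
a_2 = 2: 218/27  (≤ bound)
a_3 = 1: 323/40  (≤ bound)
a_4 = 1: 541/67  (≤ bound)
a_5 = 1: 864/107  (> 76, stop)

541/67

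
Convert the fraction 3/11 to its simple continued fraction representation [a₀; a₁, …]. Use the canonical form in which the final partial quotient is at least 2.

[0; 3, 1, 2]

3 = 0·11 + 3, so a_0 = 0
11 = 3·3 + 2, so a_1 = 3
3 = 1·2 + 1, so a_2 = 1
2 = 2·1 + 0, so a_3 = 2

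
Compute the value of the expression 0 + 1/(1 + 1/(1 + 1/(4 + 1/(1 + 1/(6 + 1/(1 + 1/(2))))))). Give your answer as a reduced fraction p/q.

a_0 = 0: 0/1
a_1 = 1: 1/1
a_2 = 1: 1/2
a_3 = 4: 5/9
a_4 = 1: 6/11
a_5 = 6: 41/75
a_6 = 1: 47/86
a_7 = 2: 135/247

135/247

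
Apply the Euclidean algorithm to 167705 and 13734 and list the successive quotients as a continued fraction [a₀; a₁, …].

Apply division with remainder until the remainder is 0:
⌊167705/13734⌋ = 12, remainder 2897
⌊13734/2897⌋ = 4, remainder 2146
⌊2897/2146⌋ = 1, remainder 751
⌊2146/751⌋ = 2, remainder 644
⌊751/644⌋ = 1, remainder 107
⌊644/107⌋ = 6, remainder 2
⌊107/2⌋ = 53, remainder 1
⌊2/1⌋ = 2, remainder 0

[12; 4, 1, 2, 1, 6, 53, 2]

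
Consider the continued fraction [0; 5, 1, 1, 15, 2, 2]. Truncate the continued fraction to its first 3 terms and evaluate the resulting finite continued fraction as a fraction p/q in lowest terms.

1/6

Start with 1.
5 + 1/(1/1) = 5 + 1/1 = 6/1
0 + 1/(6/1) = 0 + 1/6 = 1/6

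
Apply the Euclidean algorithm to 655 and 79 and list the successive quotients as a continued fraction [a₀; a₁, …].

⌊655/79⌋ = 8, remainder 23
⌊79/23⌋ = 3, remainder 10
⌊23/10⌋ = 2, remainder 3
⌊10/3⌋ = 3, remainder 1
⌊3/1⌋ = 3, remainder 0

[8; 3, 2, 3, 3]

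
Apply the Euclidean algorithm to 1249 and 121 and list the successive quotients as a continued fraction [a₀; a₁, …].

[10; 3, 9, 1, 3]

Apply division with remainder until the remainder is 0:
1249 ÷ 121 → quotient 10, remainder 39
121 ÷ 39 → quotient 3, remainder 4
39 ÷ 4 → quotient 9, remainder 3
4 ÷ 3 → quotient 1, remainder 1
3 ÷ 1 → quotient 3, remainder 0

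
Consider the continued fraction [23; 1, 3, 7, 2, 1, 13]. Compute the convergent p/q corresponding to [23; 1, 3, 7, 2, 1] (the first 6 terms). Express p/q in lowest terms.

a_0 = 23: 23/1
a_1 = 1: 24/1
a_2 = 3: 95/4
a_3 = 7: 689/29
a_4 = 2: 1473/62
a_5 = 1: 2162/91

2162/91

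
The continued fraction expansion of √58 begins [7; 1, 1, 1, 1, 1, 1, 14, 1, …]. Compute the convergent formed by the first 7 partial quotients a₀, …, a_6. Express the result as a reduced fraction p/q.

Start with 1.
1 + 1/(1/1) = 1 + 1/1 = 2/1
1 + 1/(2/1) = 1 + 1/2 = 3/2
1 + 1/(3/2) = 1 + 2/3 = 5/3
1 + 1/(5/3) = 1 + 3/5 = 8/5
1 + 1/(8/5) = 1 + 5/8 = 13/8
7 + 1/(13/8) = 7 + 8/13 = 99/13

99/13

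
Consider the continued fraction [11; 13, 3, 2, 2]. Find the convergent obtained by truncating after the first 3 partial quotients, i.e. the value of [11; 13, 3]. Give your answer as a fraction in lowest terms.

443/40

Starting at the tail and folding back:
Start with 3.
13 + 1/(3/1) = 13 + 1/3 = 40/3
11 + 1/(40/3) = 11 + 3/40 = 443/40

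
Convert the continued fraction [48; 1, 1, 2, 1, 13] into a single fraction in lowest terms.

4663/96

a_0 = 48: 48/1
a_1 = 1: 49/1
a_2 = 1: 97/2
a_3 = 2: 243/5
a_4 = 1: 340/7
a_5 = 13: 4663/96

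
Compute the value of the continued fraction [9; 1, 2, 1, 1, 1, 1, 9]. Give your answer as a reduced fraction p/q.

Build up convergents one term at a time:
a_0 = 9: 9/1
a_1 = 1: 10/1
a_2 = 2: 29/3
a_3 = 1: 39/4
a_4 = 1: 68/7
a_5 = 1: 107/11
a_6 = 1: 175/18
a_7 = 9: 1682/173

1682/173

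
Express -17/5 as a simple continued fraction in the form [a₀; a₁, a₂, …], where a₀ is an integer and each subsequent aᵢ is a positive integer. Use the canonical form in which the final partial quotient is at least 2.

[-4; 1, 1, 2]

Repeatedly divide and take the remainder:
-17 = -4·5 + 3, so a_0 = -4
5 = 1·3 + 2, so a_1 = 1
3 = 1·2 + 1, so a_2 = 1
2 = 2·1 + 0, so a_3 = 2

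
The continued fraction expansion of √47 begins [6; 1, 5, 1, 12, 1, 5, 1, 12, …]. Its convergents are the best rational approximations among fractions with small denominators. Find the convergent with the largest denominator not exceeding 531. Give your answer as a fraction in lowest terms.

a_0 = 6: 6/1  (≤ bound)
a_1 = 1: 7/1  (≤ bound)
a_2 = 5: 41/6  (≤ bound)
a_3 = 1: 48/7  (≤ bound)
a_4 = 12: 617/90  (≤ bound)
a_5 = 1: 665/97  (≤ bound)
a_6 = 5: 3942/575  (> 531, stop)

665/97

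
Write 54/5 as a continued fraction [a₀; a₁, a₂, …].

[10; 1, 4]

Run the Euclidean algorithm, recording each quotient:
54 = 10·5 + 4, so a_0 = 10
5 = 1·4 + 1, so a_1 = 1
4 = 4·1 + 0, so a_2 = 4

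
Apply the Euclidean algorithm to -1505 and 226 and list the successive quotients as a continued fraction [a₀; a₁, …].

-1505 ÷ 226 → quotient -7, remainder 77
226 ÷ 77 → quotient 2, remainder 72
77 ÷ 72 → quotient 1, remainder 5
72 ÷ 5 → quotient 14, remainder 2
5 ÷ 2 → quotient 2, remainder 1
2 ÷ 1 → quotient 2, remainder 0

[-7; 2, 1, 14, 2, 2]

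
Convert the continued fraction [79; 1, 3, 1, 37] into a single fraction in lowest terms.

Compute successive convergents:
a_0 = 79: 79/1
a_1 = 1: 80/1
a_2 = 3: 319/4
a_3 = 1: 399/5
a_4 = 37: 15082/189

15082/189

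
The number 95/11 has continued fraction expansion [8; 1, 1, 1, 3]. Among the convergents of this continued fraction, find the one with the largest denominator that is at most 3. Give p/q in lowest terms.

26/3

a_0 = 8: 8/1  (≤ bound)
a_1 = 1: 9/1  (≤ bound)
a_2 = 1: 17/2  (≤ bound)
a_3 = 1: 26/3  (≤ bound)
a_4 = 3: 95/11  (> 3, stop)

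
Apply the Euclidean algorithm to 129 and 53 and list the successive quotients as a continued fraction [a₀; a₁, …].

[2; 2, 3, 3, 2]

129 = 2·53 + 23, so a_0 = 2
53 = 2·23 + 7, so a_1 = 2
23 = 3·7 + 2, so a_2 = 3
7 = 3·2 + 1, so a_3 = 3
2 = 2·1 + 0, so a_4 = 2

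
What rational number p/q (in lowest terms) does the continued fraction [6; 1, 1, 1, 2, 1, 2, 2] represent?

471/71

Start with 2.
2 + 1/(2/1) = 2 + 1/2 = 5/2
1 + 1/(5/2) = 1 + 2/5 = 7/5
2 + 1/(7/5) = 2 + 5/7 = 19/7
1 + 1/(19/7) = 1 + 7/19 = 26/19
1 + 1/(26/19) = 1 + 19/26 = 45/26
1 + 1/(45/26) = 1 + 26/45 = 71/45
6 + 1/(71/45) = 6 + 45/71 = 471/71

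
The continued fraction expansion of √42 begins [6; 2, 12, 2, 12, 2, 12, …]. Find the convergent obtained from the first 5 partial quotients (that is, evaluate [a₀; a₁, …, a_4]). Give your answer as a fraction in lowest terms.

Start with 12.
2 + 1/(12/1) = 2 + 1/12 = 25/12
12 + 1/(25/12) = 12 + 12/25 = 312/25
2 + 1/(312/25) = 2 + 25/312 = 649/312
6 + 1/(649/312) = 6 + 312/649 = 4206/649

4206/649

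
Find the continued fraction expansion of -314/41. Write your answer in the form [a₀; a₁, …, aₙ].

[-8; 2, 1, 13]

Apply division with remainder until the remainder is 0:
-314 = -8·41 + 14, so a_0 = -8
41 = 2·14 + 13, so a_1 = 2
14 = 1·13 + 1, so a_2 = 1
13 = 13·1 + 0, so a_3 = 13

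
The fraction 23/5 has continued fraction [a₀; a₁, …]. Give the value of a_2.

1

⌊23/5⌋ = 4, remainder 3
⌊5/3⌋ = 1, remainder 2
⌊3/2⌋ = 1, remainder 1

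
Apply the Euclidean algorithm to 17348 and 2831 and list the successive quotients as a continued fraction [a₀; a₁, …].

⌊17348/2831⌋ = 6, remainder 362
⌊2831/362⌋ = 7, remainder 297
⌊362/297⌋ = 1, remainder 65
⌊297/65⌋ = 4, remainder 37
⌊65/37⌋ = 1, remainder 28
⌊37/28⌋ = 1, remainder 9
⌊28/9⌋ = 3, remainder 1
⌊9/1⌋ = 9, remainder 0

[6; 7, 1, 4, 1, 1, 3, 9]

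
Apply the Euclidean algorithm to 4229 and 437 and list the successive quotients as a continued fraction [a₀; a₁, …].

[9; 1, 2, 10, 14]

⌊4229/437⌋ = 9, remainder 296
⌊437/296⌋ = 1, remainder 141
⌊296/141⌋ = 2, remainder 14
⌊141/14⌋ = 10, remainder 1
⌊14/1⌋ = 14, remainder 0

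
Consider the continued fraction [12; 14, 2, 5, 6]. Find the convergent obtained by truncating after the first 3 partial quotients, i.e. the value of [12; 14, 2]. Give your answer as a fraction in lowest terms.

350/29

a_0 = 12: 12/1
a_1 = 14: 169/14
a_2 = 2: 350/29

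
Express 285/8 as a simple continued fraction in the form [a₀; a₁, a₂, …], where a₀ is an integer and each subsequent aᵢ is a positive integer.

285 ÷ 8 → quotient 35, remainder 5
8 ÷ 5 → quotient 1, remainder 3
5 ÷ 3 → quotient 1, remainder 2
3 ÷ 2 → quotient 1, remainder 1
2 ÷ 1 → quotient 2, remainder 0

[35; 1, 1, 1, 2]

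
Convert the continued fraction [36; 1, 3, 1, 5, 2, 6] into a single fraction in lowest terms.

a_0 = 36: 36/1
a_1 = 1: 37/1
a_2 = 3: 147/4
a_3 = 1: 184/5
a_4 = 5: 1067/29
a_5 = 2: 2318/63
a_6 = 6: 14975/407

14975/407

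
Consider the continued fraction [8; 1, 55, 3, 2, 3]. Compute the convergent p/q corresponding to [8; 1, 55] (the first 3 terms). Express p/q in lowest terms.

503/56

Compute successive convergents:
a_0 = 8: 8/1
a_1 = 1: 9/1
a_2 = 55: 503/56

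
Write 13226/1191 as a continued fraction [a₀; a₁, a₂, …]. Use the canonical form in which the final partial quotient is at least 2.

Apply division with remainder until the remainder is 0:
⌊13226/1191⌋ = 11, remainder 125
⌊1191/125⌋ = 9, remainder 66
⌊125/66⌋ = 1, remainder 59
⌊66/59⌋ = 1, remainder 7
⌊59/7⌋ = 8, remainder 3
⌊7/3⌋ = 2, remainder 1
⌊3/1⌋ = 3, remainder 0

[11; 9, 1, 1, 8, 2, 3]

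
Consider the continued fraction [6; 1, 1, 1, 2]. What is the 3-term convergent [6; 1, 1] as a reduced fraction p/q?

Starting at the tail and folding back:
Start with 1.
1 + 1/(1/1) = 1 + 1/1 = 2/1
6 + 1/(2/1) = 6 + 1/2 = 13/2

13/2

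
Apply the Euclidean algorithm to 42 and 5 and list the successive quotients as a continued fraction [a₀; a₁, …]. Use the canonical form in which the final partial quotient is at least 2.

[8; 2, 2]

Run the Euclidean algorithm, recording each quotient:
42 = 8·5 + 2, so a_0 = 8
5 = 2·2 + 1, so a_1 = 2
2 = 2·1 + 0, so a_2 = 2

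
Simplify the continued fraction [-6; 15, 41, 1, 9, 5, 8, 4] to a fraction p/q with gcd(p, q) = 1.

Collapse the nested fraction from the inside out:
Start with 4.
8 + 1/(4/1) = 8 + 1/4 = 33/4
5 + 1/(33/4) = 5 + 4/33 = 169/33
9 + 1/(169/33) = 9 + 33/169 = 1554/169
1 + 1/(1554/169) = 1 + 169/1554 = 1723/1554
41 + 1/(1723/1554) = 41 + 1554/1723 = 72197/1723
15 + 1/(72197/1723) = 15 + 1723/72197 = 1084678/72197
-6 + 1/(1084678/72197) = -6 + 72197/1084678 = -6435871/1084678

-6435871/1084678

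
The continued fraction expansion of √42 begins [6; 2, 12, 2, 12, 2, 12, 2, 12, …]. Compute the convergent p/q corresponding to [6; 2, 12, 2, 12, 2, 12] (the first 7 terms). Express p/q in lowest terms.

109194/16849

a_0 = 6: 6/1
a_1 = 2: 13/2
a_2 = 12: 162/25
a_3 = 2: 337/52
a_4 = 12: 4206/649
a_5 = 2: 8749/1350
a_6 = 12: 109194/16849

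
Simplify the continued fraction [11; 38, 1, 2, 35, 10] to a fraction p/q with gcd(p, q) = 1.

a_0 = 11: 11/1
a_1 = 38: 419/38
a_2 = 1: 430/39
a_3 = 2: 1279/116
a_4 = 35: 45195/4099
a_5 = 10: 453229/41106

453229/41106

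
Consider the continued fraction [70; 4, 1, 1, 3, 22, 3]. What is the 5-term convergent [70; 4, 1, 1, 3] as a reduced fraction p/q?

Start with 3.
1 + 1/(3/1) = 1 + 1/3 = 4/3
1 + 1/(4/3) = 1 + 3/4 = 7/4
4 + 1/(7/4) = 4 + 4/7 = 32/7
70 + 1/(32/7) = 70 + 7/32 = 2247/32

2247/32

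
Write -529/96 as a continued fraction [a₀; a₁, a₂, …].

[-6; 2, 23, 2]

-529 = -6·96 + 47, so a_0 = -6
96 = 2·47 + 2, so a_1 = 2
47 = 23·2 + 1, so a_2 = 23
2 = 2·1 + 0, so a_3 = 2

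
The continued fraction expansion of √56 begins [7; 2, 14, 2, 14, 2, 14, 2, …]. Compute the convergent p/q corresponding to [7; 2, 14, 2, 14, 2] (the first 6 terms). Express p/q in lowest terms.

13455/1798

a_0 = 7: 7/1
a_1 = 2: 15/2
a_2 = 14: 217/29
a_3 = 2: 449/60
a_4 = 14: 6503/869
a_5 = 2: 13455/1798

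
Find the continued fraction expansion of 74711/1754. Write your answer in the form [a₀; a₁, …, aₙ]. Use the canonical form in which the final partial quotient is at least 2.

Apply division with remainder until the remainder is 0:
74711 ÷ 1754 → quotient 42, remainder 1043
1754 ÷ 1043 → quotient 1, remainder 711
1043 ÷ 711 → quotient 1, remainder 332
711 ÷ 332 → quotient 2, remainder 47
332 ÷ 47 → quotient 7, remainder 3
47 ÷ 3 → quotient 15, remainder 2
3 ÷ 2 → quotient 1, remainder 1
2 ÷ 1 → quotient 2, remainder 0

[42; 1, 1, 2, 7, 15, 1, 2]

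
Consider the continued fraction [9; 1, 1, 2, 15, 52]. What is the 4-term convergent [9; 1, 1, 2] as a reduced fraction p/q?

a_0 = 9: 9/1
a_1 = 1: 10/1
a_2 = 1: 19/2
a_3 = 2: 48/5

48/5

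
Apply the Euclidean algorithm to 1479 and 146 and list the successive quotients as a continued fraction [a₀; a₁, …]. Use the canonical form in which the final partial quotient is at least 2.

[10; 7, 1, 2, 6]

⌊1479/146⌋ = 10, remainder 19
⌊146/19⌋ = 7, remainder 13
⌊19/13⌋ = 1, remainder 6
⌊13/6⌋ = 2, remainder 1
⌊6/1⌋ = 6, remainder 0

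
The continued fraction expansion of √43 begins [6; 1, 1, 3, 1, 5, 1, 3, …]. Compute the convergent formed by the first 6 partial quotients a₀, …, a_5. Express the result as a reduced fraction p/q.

341/52

Build up convergents one term at a time:
a_0 = 6: 6/1
a_1 = 1: 7/1
a_2 = 1: 13/2
a_3 = 3: 46/7
a_4 = 1: 59/9
a_5 = 5: 341/52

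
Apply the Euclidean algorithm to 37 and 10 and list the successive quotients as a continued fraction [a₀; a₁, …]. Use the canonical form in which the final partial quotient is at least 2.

Run the Euclidean algorithm, recording each quotient:
37 = 3·10 + 7, so a_0 = 3
10 = 1·7 + 3, so a_1 = 1
7 = 2·3 + 1, so a_2 = 2
3 = 3·1 + 0, so a_3 = 3

[3; 1, 2, 3]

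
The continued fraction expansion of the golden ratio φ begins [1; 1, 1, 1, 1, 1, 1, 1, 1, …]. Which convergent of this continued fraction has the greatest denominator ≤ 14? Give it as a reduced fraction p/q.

21/13

List convergents until the denominator exceeds the bound:
a_0 = 1: 1/1  (≤ bound)
a_1 = 1: 2/1  (≤ bound)
a_2 = 1: 3/2  (≤ bound)
a_3 = 1: 5/3  (≤ bound)
a_4 = 1: 8/5  (≤ bound)
a_5 = 1: 13/8  (≤ bound)
a_6 = 1: 21/13  (≤ bound)
a_7 = 1: 34/21  (> 14, stop)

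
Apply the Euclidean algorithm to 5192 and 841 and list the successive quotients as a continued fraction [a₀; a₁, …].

5192 ÷ 841 → quotient 6, remainder 146
841 ÷ 146 → quotient 5, remainder 111
146 ÷ 111 → quotient 1, remainder 35
111 ÷ 35 → quotient 3, remainder 6
35 ÷ 6 → quotient 5, remainder 5
6 ÷ 5 → quotient 1, remainder 1
5 ÷ 1 → quotient 5, remainder 0

[6; 5, 1, 3, 5, 1, 5]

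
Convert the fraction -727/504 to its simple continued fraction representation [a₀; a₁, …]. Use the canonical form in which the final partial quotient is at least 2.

Run the Euclidean algorithm, recording each quotient:
-727 ÷ 504 → quotient -2, remainder 281
504 ÷ 281 → quotient 1, remainder 223
281 ÷ 223 → quotient 1, remainder 58
223 ÷ 58 → quotient 3, remainder 49
58 ÷ 49 → quotient 1, remainder 9
49 ÷ 9 → quotient 5, remainder 4
9 ÷ 4 → quotient 2, remainder 1
4 ÷ 1 → quotient 4, remainder 0

[-2; 1, 1, 3, 1, 5, 2, 4]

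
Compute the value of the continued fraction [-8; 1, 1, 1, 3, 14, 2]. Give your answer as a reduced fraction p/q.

Start with 2.
14 + 1/(2/1) = 14 + 1/2 = 29/2
3 + 1/(29/2) = 3 + 2/29 = 89/29
1 + 1/(89/29) = 1 + 29/89 = 118/89
1 + 1/(118/89) = 1 + 89/118 = 207/118
1 + 1/(207/118) = 1 + 118/207 = 325/207
-8 + 1/(325/207) = -8 + 207/325 = -2393/325

-2393/325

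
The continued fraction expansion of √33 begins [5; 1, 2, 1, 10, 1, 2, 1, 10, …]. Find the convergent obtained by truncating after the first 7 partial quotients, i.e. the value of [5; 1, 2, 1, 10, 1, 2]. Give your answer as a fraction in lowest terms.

787/137

a_0 = 5: 5/1
a_1 = 1: 6/1
a_2 = 2: 17/3
a_3 = 1: 23/4
a_4 = 10: 247/43
a_5 = 1: 270/47
a_6 = 2: 787/137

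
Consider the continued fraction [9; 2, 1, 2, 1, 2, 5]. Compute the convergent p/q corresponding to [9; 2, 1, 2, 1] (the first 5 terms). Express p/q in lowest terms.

Collapse the nested fraction from the inside out:
Start with 1.
2 + 1/(1/1) = 2 + 1/1 = 3/1
1 + 1/(3/1) = 1 + 1/3 = 4/3
2 + 1/(4/3) = 2 + 3/4 = 11/4
9 + 1/(11/4) = 9 + 4/11 = 103/11

103/11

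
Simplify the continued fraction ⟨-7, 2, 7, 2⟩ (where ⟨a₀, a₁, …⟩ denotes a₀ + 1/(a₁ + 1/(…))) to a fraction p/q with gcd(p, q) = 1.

-209/32

Start with 2.
7 + 1/(2/1) = 7 + 1/2 = 15/2
2 + 1/(15/2) = 2 + 2/15 = 32/15
-7 + 1/(32/15) = -7 + 15/32 = -209/32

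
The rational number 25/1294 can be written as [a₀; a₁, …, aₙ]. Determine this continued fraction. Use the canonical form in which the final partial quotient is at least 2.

⌊25/1294⌋ = 0, remainder 25
⌊1294/25⌋ = 51, remainder 19
⌊25/19⌋ = 1, remainder 6
⌊19/6⌋ = 3, remainder 1
⌊6/1⌋ = 6, remainder 0

[0; 51, 1, 3, 6]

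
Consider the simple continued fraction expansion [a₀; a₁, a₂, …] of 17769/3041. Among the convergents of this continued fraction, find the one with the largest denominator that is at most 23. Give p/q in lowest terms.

a_0 = 5: 5/1  (≤ bound)
a_1 = 1: 6/1  (≤ bound)
a_2 = 5: 35/6  (≤ bound)
a_3 = 2: 76/13  (≤ bound)
a_4 = 1: 111/19  (≤ bound)
a_5 = 1: 187/32  (> 23, stop)

111/19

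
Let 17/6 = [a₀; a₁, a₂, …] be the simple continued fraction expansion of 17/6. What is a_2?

17 = 2·6 + 5, so a_0 = 2
6 = 1·5 + 1, so a_1 = 1
5 = 5·1 + 0, so a_2 = 5

5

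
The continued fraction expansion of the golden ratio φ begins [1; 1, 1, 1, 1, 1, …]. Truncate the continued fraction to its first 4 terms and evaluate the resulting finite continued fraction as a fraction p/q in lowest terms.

5/3

Start with 1.
1 + 1/(1/1) = 1 + 1/1 = 2/1
1 + 1/(2/1) = 1 + 1/2 = 3/2
1 + 1/(3/2) = 1 + 2/3 = 5/3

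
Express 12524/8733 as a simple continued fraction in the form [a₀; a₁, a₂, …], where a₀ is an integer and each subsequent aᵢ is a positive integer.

[1; 2, 3, 3, 2, 2, 7, 9]

⌊12524/8733⌋ = 1, remainder 3791
⌊8733/3791⌋ = 2, remainder 1151
⌊3791/1151⌋ = 3, remainder 338
⌊1151/338⌋ = 3, remainder 137
⌊338/137⌋ = 2, remainder 64
⌊137/64⌋ = 2, remainder 9
⌊64/9⌋ = 7, remainder 1
⌊9/1⌋ = 9, remainder 0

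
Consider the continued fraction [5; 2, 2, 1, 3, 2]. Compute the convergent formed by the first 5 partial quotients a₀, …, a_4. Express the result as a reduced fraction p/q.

Collapse the nested fraction from the inside out:
Start with 3.
1 + 1/(3/1) = 1 + 1/3 = 4/3
2 + 1/(4/3) = 2 + 3/4 = 11/4
2 + 1/(11/4) = 2 + 4/11 = 26/11
5 + 1/(26/11) = 5 + 11/26 = 141/26

141/26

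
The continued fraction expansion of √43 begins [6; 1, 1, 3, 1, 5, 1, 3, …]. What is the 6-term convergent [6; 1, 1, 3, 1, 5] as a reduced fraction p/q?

Start with 5.
1 + 1/(5/1) = 1 + 1/5 = 6/5
3 + 1/(6/5) = 3 + 5/6 = 23/6
1 + 1/(23/6) = 1 + 6/23 = 29/23
1 + 1/(29/23) = 1 + 23/29 = 52/29
6 + 1/(52/29) = 6 + 29/52 = 341/52

341/52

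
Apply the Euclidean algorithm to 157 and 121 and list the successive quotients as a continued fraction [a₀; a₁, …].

[1; 3, 2, 1, 3, 3]

Apply division with remainder until the remainder is 0:
⌊157/121⌋ = 1, remainder 36
⌊121/36⌋ = 3, remainder 13
⌊36/13⌋ = 2, remainder 10
⌊13/10⌋ = 1, remainder 3
⌊10/3⌋ = 3, remainder 1
⌊3/1⌋ = 3, remainder 0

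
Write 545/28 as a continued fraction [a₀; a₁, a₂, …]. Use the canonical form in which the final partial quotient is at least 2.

Repeatedly divide and take the remainder:
⌊545/28⌋ = 19, remainder 13
⌊28/13⌋ = 2, remainder 2
⌊13/2⌋ = 6, remainder 1
⌊2/1⌋ = 2, remainder 0

[19; 2, 6, 2]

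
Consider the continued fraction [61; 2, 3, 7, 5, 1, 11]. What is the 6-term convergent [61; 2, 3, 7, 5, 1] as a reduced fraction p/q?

Build up convergents one term at a time:
a_0 = 61: 61/1
a_1 = 2: 123/2
a_2 = 3: 430/7
a_3 = 7: 3133/51
a_4 = 5: 16095/262
a_5 = 1: 19228/313

19228/313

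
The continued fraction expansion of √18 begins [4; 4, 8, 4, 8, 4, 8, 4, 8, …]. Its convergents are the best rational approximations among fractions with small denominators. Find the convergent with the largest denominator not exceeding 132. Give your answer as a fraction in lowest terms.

List convergents until the denominator exceeds the bound:
a_0 = 4: 4/1  (≤ bound)
a_1 = 4: 17/4  (≤ bound)
a_2 = 8: 140/33  (≤ bound)
a_3 = 4: 577/136  (> 132, stop)

140/33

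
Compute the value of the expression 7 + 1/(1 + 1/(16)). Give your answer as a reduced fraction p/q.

135/17

a_0 = 7: 7/1
a_1 = 1: 8/1
a_2 = 16: 135/17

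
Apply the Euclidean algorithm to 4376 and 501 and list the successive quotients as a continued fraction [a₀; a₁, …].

[8; 1, 2, 1, 3, 3, 2, 4]

4376 ÷ 501 → quotient 8, remainder 368
501 ÷ 368 → quotient 1, remainder 133
368 ÷ 133 → quotient 2, remainder 102
133 ÷ 102 → quotient 1, remainder 31
102 ÷ 31 → quotient 3, remainder 9
31 ÷ 9 → quotient 3, remainder 4
9 ÷ 4 → quotient 2, remainder 1
4 ÷ 1 → quotient 4, remainder 0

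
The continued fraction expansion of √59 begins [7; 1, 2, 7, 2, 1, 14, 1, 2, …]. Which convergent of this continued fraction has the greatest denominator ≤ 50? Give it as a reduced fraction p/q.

a_0 = 7: 7/1  (≤ bound)
a_1 = 1: 8/1  (≤ bound)
a_2 = 2: 23/3  (≤ bound)
a_3 = 7: 169/22  (≤ bound)
a_4 = 2: 361/47  (≤ bound)
a_5 = 1: 530/69  (> 50, stop)

361/47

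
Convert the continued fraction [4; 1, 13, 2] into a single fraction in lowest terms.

a_0 = 4: 4/1
a_1 = 1: 5/1
a_2 = 13: 69/14
a_3 = 2: 143/29

143/29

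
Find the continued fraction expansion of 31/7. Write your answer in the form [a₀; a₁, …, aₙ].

⌊31/7⌋ = 4, remainder 3
⌊7/3⌋ = 2, remainder 1
⌊3/1⌋ = 3, remainder 0

[4; 2, 3]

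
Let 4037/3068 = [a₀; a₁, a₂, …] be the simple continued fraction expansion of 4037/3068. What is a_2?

6

4037 = 1·3068 + 969, so a_0 = 1
3068 = 3·969 + 161, so a_1 = 3
969 = 6·161 + 3, so a_2 = 6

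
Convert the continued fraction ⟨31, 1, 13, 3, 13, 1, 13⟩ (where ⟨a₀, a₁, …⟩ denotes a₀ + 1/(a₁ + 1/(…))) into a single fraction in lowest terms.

Build up convergents one term at a time:
a_0 = 31: 31/1
a_1 = 1: 32/1
a_2 = 13: 447/14
a_3 = 3: 1373/43
a_4 = 13: 18296/573
a_5 = 1: 19669/616
a_6 = 13: 273993/8581

273993/8581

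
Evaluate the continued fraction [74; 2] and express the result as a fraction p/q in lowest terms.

149/2

a_0 = 74: 74/1
a_1 = 2: 149/2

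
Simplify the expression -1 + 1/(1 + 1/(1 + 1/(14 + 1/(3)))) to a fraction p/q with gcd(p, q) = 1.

a_0 = -1: -1/1
a_1 = 1: 0/1
a_2 = 1: -1/2
a_3 = 14: -14/29
a_4 = 3: -43/89

-43/89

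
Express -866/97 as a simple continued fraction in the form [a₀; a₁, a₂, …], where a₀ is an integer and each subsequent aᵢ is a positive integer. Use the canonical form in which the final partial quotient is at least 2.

[-9; 13, 1, 6]

Apply division with remainder until the remainder is 0:
⌊-866/97⌋ = -9, remainder 7
⌊97/7⌋ = 13, remainder 6
⌊7/6⌋ = 1, remainder 1
⌊6/1⌋ = 6, remainder 0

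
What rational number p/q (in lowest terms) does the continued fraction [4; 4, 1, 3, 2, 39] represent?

7139/1696

a_0 = 4: 4/1
a_1 = 4: 17/4
a_2 = 1: 21/5
a_3 = 3: 80/19
a_4 = 2: 181/43
a_5 = 39: 7139/1696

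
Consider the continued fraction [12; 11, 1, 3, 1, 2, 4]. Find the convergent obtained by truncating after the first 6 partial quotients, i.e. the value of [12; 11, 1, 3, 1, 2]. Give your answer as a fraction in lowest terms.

Use the convergent recurrence hₖ = aₖ·hₖ₋₁ + hₖ₋₂ (and likewise for the denominators kₖ):
a_0 = 12: 12/1
a_1 = 11: 133/11
a_2 = 1: 145/12
a_3 = 3: 568/47
a_4 = 1: 713/59
a_5 = 2: 1994/165

1994/165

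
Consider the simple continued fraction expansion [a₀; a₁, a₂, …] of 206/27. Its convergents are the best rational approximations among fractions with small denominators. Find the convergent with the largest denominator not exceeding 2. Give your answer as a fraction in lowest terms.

15/2

List convergents until the denominator exceeds the bound:
a_0 = 7: 7/1  (≤ bound)
a_1 = 1: 8/1  (≤ bound)
a_2 = 1: 15/2  (≤ bound)
a_3 = 1: 23/3  (> 2, stop)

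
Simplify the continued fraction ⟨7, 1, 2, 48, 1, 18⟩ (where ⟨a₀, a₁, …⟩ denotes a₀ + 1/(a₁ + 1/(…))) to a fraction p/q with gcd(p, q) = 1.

a_0 = 7: 7/1
a_1 = 1: 8/1
a_2 = 2: 23/3
a_3 = 48: 1112/145
a_4 = 1: 1135/148
a_5 = 18: 21542/2809

21542/2809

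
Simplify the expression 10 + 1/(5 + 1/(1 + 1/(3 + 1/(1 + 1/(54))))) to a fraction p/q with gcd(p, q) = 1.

16164/1589

Start with 54.
1 + 1/(54/1) = 1 + 1/54 = 55/54
3 + 1/(55/54) = 3 + 54/55 = 219/55
1 + 1/(219/55) = 1 + 55/219 = 274/219
5 + 1/(274/219) = 5 + 219/274 = 1589/274
10 + 1/(1589/274) = 10 + 274/1589 = 16164/1589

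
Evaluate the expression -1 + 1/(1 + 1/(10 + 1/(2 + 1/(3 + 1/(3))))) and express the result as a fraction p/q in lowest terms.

a_0 = -1: -1/1
a_1 = 1: 0/1
a_2 = 10: -1/11
a_3 = 2: -2/23
a_4 = 3: -7/80
a_5 = 3: -23/263

-23/263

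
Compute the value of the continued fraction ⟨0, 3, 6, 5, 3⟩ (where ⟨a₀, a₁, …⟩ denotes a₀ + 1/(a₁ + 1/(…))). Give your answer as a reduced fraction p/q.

Starting at the tail and folding back:
Start with 3.
5 + 1/(3/1) = 5 + 1/3 = 16/3
6 + 1/(16/3) = 6 + 3/16 = 99/16
3 + 1/(99/16) = 3 + 16/99 = 313/99
0 + 1/(313/99) = 0 + 99/313 = 99/313

99/313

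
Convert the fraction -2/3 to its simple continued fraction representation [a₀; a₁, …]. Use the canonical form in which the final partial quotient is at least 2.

-2 ÷ 3 → quotient -1, remainder 1
3 ÷ 1 → quotient 3, remainder 0

[-1; 3]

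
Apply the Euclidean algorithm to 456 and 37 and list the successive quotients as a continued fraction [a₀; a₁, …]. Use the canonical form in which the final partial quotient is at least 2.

⌊456/37⌋ = 12, remainder 12
⌊37/12⌋ = 3, remainder 1
⌊12/1⌋ = 12, remainder 0

[12; 3, 12]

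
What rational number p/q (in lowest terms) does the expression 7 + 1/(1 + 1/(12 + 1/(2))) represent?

214/27

a_0 = 7: 7/1
a_1 = 1: 8/1
a_2 = 12: 103/13
a_3 = 2: 214/27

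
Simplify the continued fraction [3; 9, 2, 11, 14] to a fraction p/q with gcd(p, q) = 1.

a_0 = 3: 3/1
a_1 = 9: 28/9
a_2 = 2: 59/19
a_3 = 11: 677/218
a_4 = 14: 9537/3071

9537/3071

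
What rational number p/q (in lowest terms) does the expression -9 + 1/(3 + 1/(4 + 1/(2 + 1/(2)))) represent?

-617/71

a_0 = -9: -9/1
a_1 = 3: -26/3
a_2 = 4: -113/13
a_3 = 2: -252/29
a_4 = 2: -617/71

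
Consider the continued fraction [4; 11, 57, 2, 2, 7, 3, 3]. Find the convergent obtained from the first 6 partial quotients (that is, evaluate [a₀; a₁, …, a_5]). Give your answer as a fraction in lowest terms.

95728/23401

Start with 7.
2 + 1/(7/1) = 2 + 1/7 = 15/7
2 + 1/(15/7) = 2 + 7/15 = 37/15
57 + 1/(37/15) = 57 + 15/37 = 2124/37
11 + 1/(2124/37) = 11 + 37/2124 = 23401/2124
4 + 1/(23401/2124) = 4 + 2124/23401 = 95728/23401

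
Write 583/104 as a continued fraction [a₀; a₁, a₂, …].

Apply division with remainder until the remainder is 0:
⌊583/104⌋ = 5, remainder 63
⌊104/63⌋ = 1, remainder 41
⌊63/41⌋ = 1, remainder 22
⌊41/22⌋ = 1, remainder 19
⌊22/19⌋ = 1, remainder 3
⌊19/3⌋ = 6, remainder 1
⌊3/1⌋ = 3, remainder 0

[5; 1, 1, 1, 1, 6, 3]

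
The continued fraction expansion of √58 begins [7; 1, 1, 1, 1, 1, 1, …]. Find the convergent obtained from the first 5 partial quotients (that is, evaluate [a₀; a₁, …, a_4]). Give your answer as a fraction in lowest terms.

Work from the innermost term outward:
Start with 1.
1 + 1/(1/1) = 1 + 1/1 = 2/1
1 + 1/(2/1) = 1 + 1/2 = 3/2
1 + 1/(3/2) = 1 + 2/3 = 5/3
7 + 1/(5/3) = 7 + 3/5 = 38/5

38/5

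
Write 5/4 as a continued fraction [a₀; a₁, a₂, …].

⌊5/4⌋ = 1, remainder 1
⌊4/1⌋ = 4, remainder 0

[1; 4]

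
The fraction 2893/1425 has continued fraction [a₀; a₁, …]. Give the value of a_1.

2893 = 2·1425 + 43, so a_0 = 2
1425 = 33·43 + 6, so a_1 = 33

33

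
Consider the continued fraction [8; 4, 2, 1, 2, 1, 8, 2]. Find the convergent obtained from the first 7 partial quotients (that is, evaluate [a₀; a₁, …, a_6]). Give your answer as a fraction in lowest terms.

Work from the innermost term outward:
Start with 8.
1 + 1/(8/1) = 1 + 1/8 = 9/8
2 + 1/(9/8) = 2 + 8/9 = 26/9
1 + 1/(26/9) = 1 + 9/26 = 35/26
2 + 1/(35/26) = 2 + 26/35 = 96/35
4 + 1/(96/35) = 4 + 35/96 = 419/96
8 + 1/(419/96) = 8 + 96/419 = 3448/419

3448/419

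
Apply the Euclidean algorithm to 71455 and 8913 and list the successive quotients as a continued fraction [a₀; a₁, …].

Apply division with remainder until the remainder is 0:
71455 ÷ 8913 → quotient 8, remainder 151
8913 ÷ 151 → quotient 59, remainder 4
151 ÷ 4 → quotient 37, remainder 3
4 ÷ 3 → quotient 1, remainder 1
3 ÷ 1 → quotient 3, remainder 0

[8; 59, 37, 1, 3]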